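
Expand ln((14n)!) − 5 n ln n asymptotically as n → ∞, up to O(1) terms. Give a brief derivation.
ln((14n)!) − 5 n ln n = 9 n ln n + 14(ln 14 − 1) n + (1/2) ln(2π·14n) + O(1/n)

Stirling: ln((14n)!) = 14n ln(14n) − 14n + (1/2) ln(2π·14n) + O(1/n).
Expand 14n ln(14n) = 14n (ln n + ln 14) = 14n ln n + 14n ln 14.
Subtract 5n ln n: leading term is (14 − 5) n ln n = 9 n ln n. The next term is 14n ln 14 − 14n = 14(ln 14 − 1) n. Then the (1/2) ln(2π·14n) correction.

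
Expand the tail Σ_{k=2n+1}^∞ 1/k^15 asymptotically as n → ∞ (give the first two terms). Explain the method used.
Σ_{k>2n} 1/k^15 = 1/(14 · (2n)^14) − 1/(2 · (2n)^15) + O(1/(2n)^16)

Compare to the integral: ∫_{2n}^∞ x^(−15) dx = [−x^(−14)/14]_{2n}^∞ = 1/((15−1)·(2n)^14). The Euler-Maclaurin correction adds −f(2n)/2 = −1/(2·(2n)^15). Euler-Maclaurin then gives
  Σ_{k>2n} 1/k^15 = ∫_{2n}^∞ dx/x^15 − 1/(2·(2n)^15) + O(1/(2n)^16).
(Equivalently this is ζ(15) − Σ_{k≤2n} 1/k^15.)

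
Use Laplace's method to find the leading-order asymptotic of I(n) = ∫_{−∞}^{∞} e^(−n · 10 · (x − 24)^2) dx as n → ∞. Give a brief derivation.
I(n) = sqrt(π/(10n))

Here φ(x) = 10 · (x − 24)^2 has its unique minimum at x* = 24 with φ(x*) = 0 and φ''(x*) = 20. Laplace's method gives
  I(n) ~ e^(−n φ(x*)) · sqrt(2π / (n · φ''(x*))) = sqrt(2π / (20n)) = sqrt(π/(10n)).
This is exact: substituting u = (x − 24)·sqrt(10n) gives I(n) = (1/sqrt(10n)) ∫_{−∞}^{∞} e^(−u^2) du = sqrt(π/(10n)).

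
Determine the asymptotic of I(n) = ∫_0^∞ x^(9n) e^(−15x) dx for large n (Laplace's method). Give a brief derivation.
I(n) ~ (sqrt(2π·9n) / 15) · (9n/(15e))^(9n)

Write the integrand as exp(9n ln x − 15x) and set f(x) = 9n ln x − 15x. Then f'(x) = 9n/x − 15 = 0 at x* = 9n/15, and f''(x*) = −9n/x*^2 = −15^2/(9n). Laplace's method (interior maximum) gives
  I(n) ~ e^(f(x*)) · sqrt(2π / |f''(x*)|)
        = exp(9n ln(9n/15) − 9n) · sqrt(2π · 9n / 15^2)
        = (9n/15)^(9n) e^(−9n) · sqrt(2π·9n) / 15
        = (sqrt(2π·9n) / 15) · (9n/(15e))^(9n).
This matches Γ(9n+1)/15^(9n+1) with Stirling applied to Γ.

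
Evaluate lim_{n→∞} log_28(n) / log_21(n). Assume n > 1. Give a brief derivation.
lim = ln(21) / ln(28) = log_28(21)

Change of base: log_28(n) = ln n / ln 28 and log_21(n) = ln n / ln 21. The ratio is (ln n / ln 28) · (ln 21 / ln n) = ln 21 / ln 28, a constant independent of n. So the limit is ln 21 / ln 28 = log_28(21).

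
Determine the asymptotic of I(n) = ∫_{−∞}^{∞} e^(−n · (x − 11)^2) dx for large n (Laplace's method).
I(n) = sqrt(π/n)

Here φ(x) = (x − 11)^2 has its unique minimum at x* = 11 with φ(x*) = 0 and φ''(x*) = 2. Laplace's method gives
  I(n) ~ e^(−n φ(x*)) · sqrt(2π / (n · φ''(x*))) = sqrt(2π / (2n)) = sqrt(π/n).
This is exact: substituting u = (x − 11)·sqrt(n) gives I(n) = (1/sqrt(n)) ∫_{−∞}^{∞} e^(−u^2) du = sqrt(π/n).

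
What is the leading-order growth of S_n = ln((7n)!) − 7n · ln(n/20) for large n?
S_n ~ 7n · (ln 140 − 1) + O(ln n)

Stirling: ln((7n)!) = 7n ln(7n) − 7n + O(ln n).
  S_n = 7n ln(7n) − 7n − 7n ln(n/20) + O(ln n)
      = 7n ln(7n) − 7n ln n + 7n ln 20 − 7n + O(ln n)
      = 7n ln 7 + 7n ln 20 − 7n + O(ln n)
      = 7n (ln 140 − 1) + O(ln n).
Numerically ln(140) − 1 ≈ 3.9416.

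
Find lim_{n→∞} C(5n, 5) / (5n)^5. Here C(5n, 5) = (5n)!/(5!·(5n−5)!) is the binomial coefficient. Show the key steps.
lim = 1/5! = 1/120

With N = 5n → ∞: C(N, 5) / N^5 = [N(N−1)…(N−4)] / (5! · N^5) = (1/5!) · 1 · (1 − 1/(5n)) · (1 − 2/(5n)) · (1 − 3/(5n)) · (1 − 4/(5n)). Each factor → 1 as N → ∞, so the limit is 1/5! = 1/120.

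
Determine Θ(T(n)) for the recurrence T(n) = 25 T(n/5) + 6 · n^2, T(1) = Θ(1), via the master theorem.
T(n) = Θ(n^2 log n)

log_5 25 = 2, and f(n) = 6 · n^2 = Θ(n^(log_5 25)). This is Case 2 of the master theorem: T(n) = Θ(f(n) · log n) = Θ(n^2 log n).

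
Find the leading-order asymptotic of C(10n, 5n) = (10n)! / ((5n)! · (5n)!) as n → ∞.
C(10n, 5n) ~ (4)^(5n) · sqrt(1/(π·5n))

Write N = 5n. Apply Stirling to each factorial:
  (2N)! ~ sqrt(2π·2N) · (2N/e)^(2N),
  N! ~ sqrt(2π N) · (N/e)^N,
  (1N)! ~ sqrt(2π·1N) · (1N/e)^(1N).
The exponential factors combine to (2N)^(2N) / (N^N · (1N)^(1N)) = 2^(2N)/1^(1N) = (2^2/1^1)^N = (4)^N.
The square-root prefactors combine to sqrt(2π·2N) / (sqrt(2π N)·sqrt(2π·1N)) = sqrt(2 / (2π·1·N)) = sqrt(1/(π·5n)).
Substituting N = 5n: C(10n, 5n) ~ (4)^(5n) · sqrt(1/(π·5n)).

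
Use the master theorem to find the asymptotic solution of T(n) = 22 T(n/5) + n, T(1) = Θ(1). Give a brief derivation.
T(n) = Θ(n^(log_5 22))

Master theorem: compare f(n) = n to n^(log_5 22) where log_5 22 ≈ 1.921. Since 1 < log_5 22, we have f(n) = O(n^(log_5 22 − ε)) for some ε > 0 — Case 1. Hence T(n) = Θ(n^(log_5 22)).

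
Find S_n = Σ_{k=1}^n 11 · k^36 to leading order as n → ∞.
S_n ~ 11 · n^37 / 37

By integral comparison (Euler-Maclaurin), Σ_{k=1}^n 11 · k^36 = 11 · ∫_0^n x^36 dx + O(n^36) = 11 · n^37/37 + O(n^36). (Equivalently, Faulhaber's formula gives the same leading term.)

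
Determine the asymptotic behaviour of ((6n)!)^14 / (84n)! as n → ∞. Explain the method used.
((6n)!)^14/(84n)! ~ ((2π·6n)^(13/2) / sqrt(14)) · 14^(−14·6n)  →  0

Write N = 6n. Stirling: N! ~ sqrt(2π N)(N/e)^N and (14N)! ~ sqrt(2π·14N)·(14N/e)^(14N).
  (N!)^14/(14N)! ~ (2π N)^(14/2) (N/e)^(14N) / [sqrt(2π·14N) (14N/e)^(14N)]
     = (2π N)^(14/2) / sqrt(2π·14N) · (N/(14N))^(14N)
     = (2π N)^((14−1)/2) / sqrt(14) · 14^(−14N).
Since 14^14 > 1, the factor 14^(−14N) decays exponentially, so the ratio → 0. Substituting N = 6n gives the stated form.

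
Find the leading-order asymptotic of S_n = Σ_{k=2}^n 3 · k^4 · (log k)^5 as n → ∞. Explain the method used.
S_n ~ 3 · n^5 · (log n)^5 / 5

By integral comparison, S_n = ∫_1^n 3 · x^4 · (log x)^5 dx + O(n^4 · (log n)^5). For the integral, the leading term of ∫_1^n x^4 (log x)^5 dx is n^5/5 · (log n)^5 (by repeated integration by parts; each step lowers the log-exponent and produces a relatively O(1/log n) correction). Hence S_n ~ 3 · n^5 · (log n)^5 / 5.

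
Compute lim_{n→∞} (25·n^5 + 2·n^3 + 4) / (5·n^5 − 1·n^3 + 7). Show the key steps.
lim = 25/5 = 5

For large n the leading n^5 terms dominate both numerator and denominator. Dividing top and bottom by n^5, every other term tends to 0, leaving 25/5 = 5.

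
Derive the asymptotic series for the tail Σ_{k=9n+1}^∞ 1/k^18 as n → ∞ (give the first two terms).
Σ_{k>9n} 1/k^18 = 1/(17 · (9n)^17) − 1/(2 · (9n)^18) + O(1/(9n)^19)

Compare to the integral: ∫_{9n}^∞ x^(−18) dx = [−x^(−17)/17]_{9n}^∞ = 1/((18−1)·(9n)^17). The Euler-Maclaurin correction adds −f(9n)/2 = −1/(2·(9n)^18). Euler-Maclaurin then gives
  Σ_{k>9n} 1/k^18 = ∫_{9n}^∞ dx/x^18 − 1/(2·(9n)^18) + O(1/(9n)^19).
(Equivalently this is ζ(18) − Σ_{k≤9n} 1/k^18.)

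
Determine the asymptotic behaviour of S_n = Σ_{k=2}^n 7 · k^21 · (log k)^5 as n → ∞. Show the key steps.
S_n ~ 7 · n^22 · (log n)^5 / 22

By integral comparison, S_n = ∫_1^n 7 · x^21 · (log x)^5 dx + O(n^21 · (log n)^5). For the integral, the leading term of ∫_1^n x^21 (log x)^5 dx is n^22/22 · (log n)^5 (by repeated integration by parts; each step lowers the log-exponent and produces a relatively O(1/log n) correction). Hence S_n ~ 7 · n^22 · (log n)^5 / 22.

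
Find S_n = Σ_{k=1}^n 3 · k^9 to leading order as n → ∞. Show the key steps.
S_n ~ 3 · n^10 / 10

By integral comparison (Euler-Maclaurin), Σ_{k=1}^n 3 · k^9 = 3 · ∫_0^n x^9 dx + O(n^9) = 3 · n^10/10 + O(n^9). (Equivalently, Faulhaber's formula gives the same leading term.)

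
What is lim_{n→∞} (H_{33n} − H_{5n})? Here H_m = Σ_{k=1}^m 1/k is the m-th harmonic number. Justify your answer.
lim = ln(33/5)

Euler-Maclaurin gives H_m = ln m + γ + 1/(2m) + O(1/m^2). The γ and O(1/m) terms cancel in the difference:
  H_{33n} − H_{5n} = ln(33n) − ln(5n) + O(1/n) = ln(33/5) + O(1/n).
Hence the limit is ln(33/5).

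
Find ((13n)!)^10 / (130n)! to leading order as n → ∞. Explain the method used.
((13n)!)^10/(130n)! ~ ((2π·13n)^(9/2) / sqrt(10)) · 10^(−10·13n)  →  0

Write N = 13n. Stirling: N! ~ sqrt(2π N)(N/e)^N and (10N)! ~ sqrt(2π·10N)·(10N/e)^(10N).
  (N!)^10/(10N)! ~ (2π N)^(10/2) (N/e)^(10N) / [sqrt(2π·10N) (10N/e)^(10N)]
     = (2π N)^(10/2) / sqrt(2π·10N) · (N/(10N))^(10N)
     = (2π N)^((10−1)/2) / sqrt(10) · 10^(−10N).
Since 10^10 > 1, the factor 10^(−10N) decays exponentially, so the ratio → 0. Substituting N = 13n gives the stated form.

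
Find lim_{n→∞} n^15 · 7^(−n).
lim = 0

Exponentials with base > 1 dominate every fixed polynomial: for any fixed c, n^c / 7^n → 0 as n → ∞ (e.g. by the ratio test, or by writing 7^n = e^(n ln 7) and noting e^(n ln 7) / n^c → ∞). Hence n^15 · 7^(−n) = n^15 / 7^n → 0.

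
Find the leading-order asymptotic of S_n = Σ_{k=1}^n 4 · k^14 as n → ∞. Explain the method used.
S_n ~ 4 · n^15 / 15

By integral comparison (Euler-Maclaurin), Σ_{k=1}^n 4 · k^14 = 4 · ∫_0^n x^14 dx + O(n^14) = 4 · n^15/15 + O(n^14). (Equivalently, Faulhaber's formula gives the same leading term.)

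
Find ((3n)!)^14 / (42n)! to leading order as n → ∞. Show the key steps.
((3n)!)^14/(42n)! ~ ((2π·3n)^(13/2) / sqrt(14)) · 14^(−14·3n)  →  0

Write N = 3n. Stirling: N! ~ sqrt(2π N)(N/e)^N and (14N)! ~ sqrt(2π·14N)·(14N/e)^(14N).
  (N!)^14/(14N)! ~ (2π N)^(14/2) (N/e)^(14N) / [sqrt(2π·14N) (14N/e)^(14N)]
     = (2π N)^(14/2) / sqrt(2π·14N) · (N/(14N))^(14N)
     = (2π N)^((14−1)/2) / sqrt(14) · 14^(−14N).
Since 14^14 > 1, the factor 14^(−14N) decays exponentially, so the ratio → 0. Substituting N = 3n gives the stated form.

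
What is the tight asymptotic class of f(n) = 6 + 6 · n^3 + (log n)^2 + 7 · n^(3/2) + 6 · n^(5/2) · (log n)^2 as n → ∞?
f(n) ∈ Θ(n^3)

Compare the terms by growth order. For large n, n^a · (log n)^b dominates n^a' · (log n)^b' iff a > a', or (a = a' and b > b'). Ranking the 5 terms shows the dominant one is 6 · n^3. Hence f(n) ∈ Θ(n^3).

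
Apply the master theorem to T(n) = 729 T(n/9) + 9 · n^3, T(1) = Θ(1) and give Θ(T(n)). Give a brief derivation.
T(n) = Θ(n^3 log n)

log_9 729 = 3, and f(n) = 9 · n^3 = Θ(n^(log_9 729)). This is Case 2 of the master theorem: T(n) = Θ(f(n) · log n) = Θ(n^3 log n).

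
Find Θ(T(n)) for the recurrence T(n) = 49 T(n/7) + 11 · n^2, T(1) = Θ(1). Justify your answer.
T(n) = Θ(n^2 log n)

log_7 49 = 2, and f(n) = 11 · n^2 = Θ(n^(log_7 49)). This is Case 2 of the master theorem: T(n) = Θ(f(n) · log n) = Θ(n^2 log n).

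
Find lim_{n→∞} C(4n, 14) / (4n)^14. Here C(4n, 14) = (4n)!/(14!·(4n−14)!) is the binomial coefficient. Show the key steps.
lim = 1/14! = 1/87178291200

With N = 4n → ∞: C(N, 14) / N^14 = [N(N−1)…(N−13)] / (14! · N^14) = (1/14!) · 1 · (1 − 1/(4n)) · … · (1 − 13/(4n)). Each factor → 1 as N → ∞, so the limit is 1/14! = 1/87178291200.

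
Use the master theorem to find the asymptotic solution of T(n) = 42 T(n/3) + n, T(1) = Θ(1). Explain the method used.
T(n) = Θ(n^(log_3 42))

Master theorem: compare f(n) = n to n^(log_3 42) where log_3 42 ≈ 3.402. Since 1 < log_3 42, we have f(n) = O(n^(log_3 42 − ε)) for some ε > 0 — Case 1. Hence T(n) = Θ(n^(log_3 42)).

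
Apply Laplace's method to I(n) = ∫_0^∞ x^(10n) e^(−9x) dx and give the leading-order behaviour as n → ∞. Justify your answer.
I(n) ~ (sqrt(2π·10n) / 9) · (10n/(9e))^(10n)

Write the integrand as exp(10n ln x − 9x) and set f(x) = 10n ln x − 9x. Then f'(x) = 10n/x − 9 = 0 at x* = 10n/9, and f''(x*) = −10n/x*^2 = −9^2/(10n). Laplace's method (interior maximum) gives
  I(n) ~ e^(f(x*)) · sqrt(2π / |f''(x*)|)
        = exp(10n ln(10n/9) − 10n) · sqrt(2π · 10n / 9^2)
        = (10n/9)^(10n) e^(−10n) · sqrt(2π·10n) / 9
        = (sqrt(2π·10n) / 9) · (10n/(9e))^(10n).
This matches Γ(10n+1)/9^(10n+1) with Stirling applied to Γ.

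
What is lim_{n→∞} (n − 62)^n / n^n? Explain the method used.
lim = e^(−62)

Rewrite as (1 − 62/n)^(n). By the standard limit (1 + x/n)^n → e^x, we have (1 − 62/n)^n → e^(−62), and raising to the 1st power gives e^(−62).
More precisely, ln[(1 − 62/n)^(n)] = n · ln(1 − 62/n) = n · (-62/n + O(1/n^2)) = -62 + O(1/n) → -62.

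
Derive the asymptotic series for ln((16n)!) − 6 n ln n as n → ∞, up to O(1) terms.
ln((16n)!) − 6 n ln n = 10 n ln n + 16(ln 16 − 1) n + (1/2) ln(2π·16n) + O(1/n)

Stirling: ln((16n)!) = 16n ln(16n) − 16n + (1/2) ln(2π·16n) + O(1/n).
Expand 16n ln(16n) = 16n (ln n + ln 16) = 16n ln n + 16n ln 16.
Subtract 6n ln n: leading term is (16 − 6) n ln n = 10 n ln n. The next term is 16n ln 16 − 16n = 16(ln 16 − 1) n. Then the (1/2) ln(2π·16n) correction.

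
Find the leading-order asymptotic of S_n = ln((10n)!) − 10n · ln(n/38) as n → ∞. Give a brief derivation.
S_n ~ 10n · (ln 380 − 1) + O(ln n)

Stirling: ln((10n)!) = 10n ln(10n) − 10n + O(ln n).
  S_n = 10n ln(10n) − 10n − 10n ln(n/38) + O(ln n)
      = 10n ln(10n) − 10n ln n + 10n ln 38 − 10n + O(ln n)
      = 10n ln 10 + 10n ln 38 − 10n + O(ln n)
      = 10n (ln 380 − 1) + O(ln n).
Numerically ln(380) − 1 ≈ 4.9402.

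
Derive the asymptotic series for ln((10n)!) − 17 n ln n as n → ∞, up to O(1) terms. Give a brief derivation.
ln((10n)!) − 17 n ln n = −7 n ln n + 10(ln 10 − 1) n + (1/2) ln(2π·10n) + O(1/n)

Stirling: ln((10n)!) = 10n ln(10n) − 10n + (1/2) ln(2π·10n) + O(1/n).
Expand 10n ln(10n) = 10n (ln n + ln 10) = 10n ln n + 10n ln 10.
Subtract 17n ln n: leading term is (10 − 17) n ln n = −7 n ln n. The next term is 10n ln 10 − 10n = 10(ln 10 − 1) n. Then the (1/2) ln(2π·10n) correction.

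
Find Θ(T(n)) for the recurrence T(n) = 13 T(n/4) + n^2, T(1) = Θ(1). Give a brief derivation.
T(n) = Θ(n^2)

log_4 13 ≈ 1.850. f(n) = n^2 dominates n^(log_4 13) since 2 > 1.850, and the regularity condition a·f(n/b) = 13·(n/4)^2 = (13/16)·n^2 ≤ c·f(n) holds with c = 13/16 ≈ 0.812 < 1. So this is Case 3: T(n) = Θ(f(n)) = Θ(n^2).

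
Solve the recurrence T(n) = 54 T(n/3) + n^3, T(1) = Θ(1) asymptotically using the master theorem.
T(n) = Θ(n^(log_3 54))

Master theorem: compare f(n) = n^3 to n^(log_3 54) where log_3 54 ≈ 3.631. Since 3 < log_3 54, we have f(n) = O(n^(log_3 54 − ε)) for some ε > 0 — Case 1. Hence T(n) = Θ(n^(log_3 54)).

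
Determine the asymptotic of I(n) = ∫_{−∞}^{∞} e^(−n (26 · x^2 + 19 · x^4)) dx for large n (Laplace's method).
I(n) ~ sqrt(π/(26n))

φ(x) = 26 · x^2 + 19 · x^4 has its unique global minimum at x* = 0 (since φ'(x) = 52x + 76x^3 = 0 only at x = 0 for real x with both coefficients positive, and φ → ∞ as |x| → ∞). At x* = 0, φ(0) = 0 and φ''(0) = 52. Laplace's method then gives
  I(n) ~ sqrt(2π / (n · φ''(0))) · e^(−n φ(0)) = sqrt(2π / (52n)) = sqrt(π/(26n)).
The 19 · x^4 term contributes only at subleading order (an O(1/n) relative correction).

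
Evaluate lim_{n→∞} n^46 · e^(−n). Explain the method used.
lim = 0

Exponentials with base > 1 dominate every fixed polynomial: for any fixed c, n^c / e^n → 0 as n → ∞ (e.g. by the ratio test, or since e^n grows faster than any power of n). Hence n^46 · e^(−n) = n^46 / e^n → 0.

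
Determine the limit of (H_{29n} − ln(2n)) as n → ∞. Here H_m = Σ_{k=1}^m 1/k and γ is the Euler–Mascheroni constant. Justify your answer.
lim = ln(29/2) + γ

By Euler-Maclaurin, H_m = ln m + γ + O(1/m). So
  H_{29n} − ln(2n) = ln(29n) + γ − ln(2n) + O(1/n)
                       = ln(29/2) + γ + O(1/n).
Hence the limit is ln(29/2) + γ.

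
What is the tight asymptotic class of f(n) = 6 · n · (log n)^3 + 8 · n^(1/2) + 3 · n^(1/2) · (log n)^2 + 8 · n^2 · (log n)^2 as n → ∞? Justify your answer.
f(n) ∈ Θ(n^2 · (log n)^2)

Compare the terms by growth order. For large n, n^a · (log n)^b dominates n^a' · (log n)^b' iff a > a', or (a = a' and b > b'). Ranking the 4 terms shows the dominant one is 8 · n^2 · (log n)^2. Hence f(n) ∈ Θ(n^2 · (log n)^2).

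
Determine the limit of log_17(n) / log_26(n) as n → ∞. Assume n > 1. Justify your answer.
lim = ln(26) / ln(17) = log_17(26)

Change of base: log_17(n) = ln n / ln 17 and log_26(n) = ln n / ln 26. The ratio is (ln n / ln 17) · (ln 26 / ln n) = ln 26 / ln 17, a constant independent of n. So the limit is ln 26 / ln 17 = log_17(26).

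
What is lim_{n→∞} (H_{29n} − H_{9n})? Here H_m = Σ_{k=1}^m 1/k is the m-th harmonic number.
lim = ln(29/9)

Euler-Maclaurin gives H_m = ln m + γ + 1/(2m) + O(1/m^2). The γ and O(1/m) terms cancel in the difference:
  H_{29n} − H_{9n} = ln(29n) − ln(9n) + O(1/n) = ln(29/9) + O(1/n).
Hence the limit is ln(29/9).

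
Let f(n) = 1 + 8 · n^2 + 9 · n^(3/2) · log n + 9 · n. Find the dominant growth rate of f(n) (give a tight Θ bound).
f(n) ∈ Θ(n^2)

Compare the terms by growth order. For large n, n^a · (log n)^b dominates n^a' · (log n)^b' iff a > a', or (a = a' and b > b'). Ranking the 4 terms shows the dominant one is 8 · n^2. Hence f(n) ∈ Θ(n^2).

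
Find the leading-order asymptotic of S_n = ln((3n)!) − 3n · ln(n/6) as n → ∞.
S_n ~ 3n · (ln 18 − 1) + O(ln n)

Stirling: ln((3n)!) = 3n ln(3n) − 3n + O(ln n).
  S_n = 3n ln(3n) − 3n − 3n ln(n/6) + O(ln n)
      = 3n ln(3n) − 3n ln n + 3n ln 6 − 3n + O(ln n)
      = 3n ln 3 + 3n ln 6 − 3n + O(ln n)
      = 3n (ln 18 − 1) + O(ln n).
Numerically ln(18) − 1 ≈ 1.8904.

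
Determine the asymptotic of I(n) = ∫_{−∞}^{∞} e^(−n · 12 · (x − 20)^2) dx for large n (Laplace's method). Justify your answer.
I(n) = sqrt(π/(12n))

Here φ(x) = 12 · (x − 20)^2 has its unique minimum at x* = 20 with φ(x*) = 0 and φ''(x*) = 24. Laplace's method gives
  I(n) ~ e^(−n φ(x*)) · sqrt(2π / (n · φ''(x*))) = sqrt(2π / (24n)) = sqrt(π/(12n)).
This is exact: substituting u = (x − 20)·sqrt(12n) gives I(n) = (1/sqrt(12n)) ∫_{−∞}^{∞} e^(−u^2) du = sqrt(π/(12n)).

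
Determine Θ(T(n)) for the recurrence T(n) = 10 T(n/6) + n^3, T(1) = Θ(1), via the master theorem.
T(n) = Θ(n^3)

log_6 10 ≈ 1.285. f(n) = n^3 dominates n^(log_6 10) since 3 > 1.285, and the regularity condition a·f(n/b) = 10·(n/6)^3 = (10/216)·n^3 ≤ c·f(n) holds with c = 10/216 ≈ 0.0463 < 1. So this is Case 3: T(n) = Θ(f(n)) = Θ(n^3).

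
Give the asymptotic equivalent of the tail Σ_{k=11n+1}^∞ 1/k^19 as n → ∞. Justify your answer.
Σ_{k>11n} 1/k^19 ~ 1/(18 · (11n)^18)

Compare to the integral: ∫_{11n}^∞ x^(−19) dx = [−x^(−18)/18]_{11n}^∞ = 1/((19−1)·(11n)^18). Euler-Maclaurin then gives
  Σ_{k>11n} 1/k^19 = ∫_{11n}^∞ dx/x^19 − 1/(2·(11n)^19) + O(1/(11n)^20).
(Equivalently this is ζ(19) − Σ_{k≤11n} 1/k^19.)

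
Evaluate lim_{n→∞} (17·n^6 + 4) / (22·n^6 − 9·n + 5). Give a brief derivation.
lim = 17/22

For large n the leading n^6 terms dominate both numerator and denominator. Dividing top and bottom by n^6, every other term tends to 0, leaving 17/22.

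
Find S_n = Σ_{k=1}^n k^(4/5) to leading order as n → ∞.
S_n ~ (5/9) · n^(9/5)

Integral comparison: Σ_{k=1}^n k^(4/5) = ∫_0^n x^(4/5) dx + O(n^(4/5)). The integral is n^(1 + 4/5) / (1 + 4/5) = n^((4+5)/5) / ((4+5)/5) = (5/9) · n^(9/5).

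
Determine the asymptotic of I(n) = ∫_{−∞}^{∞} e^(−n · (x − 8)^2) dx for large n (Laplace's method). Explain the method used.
I(n) = sqrt(π/n)

Here φ(x) = (x − 8)^2 has its unique minimum at x* = 8 with φ(x*) = 0 and φ''(x*) = 2. Laplace's method gives
  I(n) ~ e^(−n φ(x*)) · sqrt(2π / (n · φ''(x*))) = sqrt(2π / (2n)) = sqrt(π/n).
This is exact: substituting u = (x − 8)·sqrt(n) gives I(n) = (1/sqrt(n)) ∫_{−∞}^{∞} e^(−u^2) du = sqrt(π/n).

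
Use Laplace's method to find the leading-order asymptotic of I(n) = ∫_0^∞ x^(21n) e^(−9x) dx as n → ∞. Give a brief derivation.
I(n) ~ (sqrt(2π·21n) / 9) · (21n/(9e))^(21n)

Write the integrand as exp(21n ln x − 9x) and set f(x) = 21n ln x − 9x. Then f'(x) = 21n/x − 9 = 0 at x* = 21n/9, and f''(x*) = −21n/x*^2 = −9^2/(21n). Laplace's method (interior maximum) gives
  I(n) ~ e^(f(x*)) · sqrt(2π / |f''(x*)|)
        = exp(21n ln(21n/9) − 21n) · sqrt(2π · 21n / 9^2)
        = (21n/9)^(21n) e^(−21n) · sqrt(2π·21n) / 9
        = (sqrt(2π·21n) / 9) · (21n/(9e))^(21n).
This matches Γ(21n+1)/9^(21n+1) with Stirling applied to Γ.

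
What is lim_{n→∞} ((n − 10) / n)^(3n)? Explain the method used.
lim = e^(−30)

Rewrite as (1 − 10/n)^(3n). By the standard limit (1 + x/n)^n → e^x, we have (1 − 10/n)^n → e^(−10), and raising to the 3rd power gives e^(−30).
More precisely, ln[(1 − 10/n)^(3n)] = 3n · ln(1 − 10/n) = 3n · (-10/n + O(1/n^2)) = -30 + O(1/n) → -30.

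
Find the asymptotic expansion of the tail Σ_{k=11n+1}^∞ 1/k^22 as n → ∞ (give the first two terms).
Σ_{k>11n} 1/k^22 = 1/(21 · (11n)^21) − 1/(2 · (11n)^22) + O(1/(11n)^23)

Compare to the integral: ∫_{11n}^∞ x^(−22) dx = [−x^(−21)/21]_{11n}^∞ = 1/((22−1)·(11n)^21). The Euler-Maclaurin correction adds −f(11n)/2 = −1/(2·(11n)^22). Euler-Maclaurin then gives
  Σ_{k>11n} 1/k^22 = ∫_{11n}^∞ dx/x^22 − 1/(2·(11n)^22) + O(1/(11n)^23).
(Equivalently this is ζ(22) − Σ_{k≤11n} 1/k^22.)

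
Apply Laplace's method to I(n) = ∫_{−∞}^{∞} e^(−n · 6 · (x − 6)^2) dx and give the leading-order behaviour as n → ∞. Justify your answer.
I(n) = sqrt(π/(6n))

Here φ(x) = 6 · (x − 6)^2 has its unique minimum at x* = 6 with φ(x*) = 0 and φ''(x*) = 12. Laplace's method gives
  I(n) ~ e^(−n φ(x*)) · sqrt(2π / (n · φ''(x*))) = sqrt(2π / (12n)) = sqrt(π/(6n)).
This is exact: substituting u = (x − 6)·sqrt(6n) gives I(n) = (1/sqrt(6n)) ∫_{−∞}^{∞} e^(−u^2) du = sqrt(π/(6n)).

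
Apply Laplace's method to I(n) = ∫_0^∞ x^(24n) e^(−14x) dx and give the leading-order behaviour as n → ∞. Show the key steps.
I(n) ~ (sqrt(2π·24n) / 14) · (24n/(14e))^(24n)

Write the integrand as exp(24n ln x − 14x) and set f(x) = 24n ln x − 14x. Then f'(x) = 24n/x − 14 = 0 at x* = 24n/14, and f''(x*) = −24n/x*^2 = −14^2/(24n). Laplace's method (interior maximum) gives
  I(n) ~ e^(f(x*)) · sqrt(2π / |f''(x*)|)
        = exp(24n ln(24n/14) − 24n) · sqrt(2π · 24n / 14^2)
        = (24n/14)^(24n) e^(−24n) · sqrt(2π·24n) / 14
        = (sqrt(2π·24n) / 14) · (24n/(14e))^(24n).
This matches Γ(24n+1)/14^(24n+1) with Stirling applied to Γ.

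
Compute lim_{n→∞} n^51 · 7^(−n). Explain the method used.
lim = 0

Exponentials with base > 1 dominate every fixed polynomial: for any fixed c, n^c / 7^n → 0 as n → ∞ (e.g. by the ratio test, or by writing 7^n = e^(n ln 7) and noting e^(n ln 7) / n^c → ∞). Hence n^51 · 7^(−n) = n^51 / 7^n → 0.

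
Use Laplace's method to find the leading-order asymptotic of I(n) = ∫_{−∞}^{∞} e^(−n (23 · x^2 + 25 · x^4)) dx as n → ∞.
I(n) ~ sqrt(π/(23n))

φ(x) = 23 · x^2 + 25 · x^4 has its unique global minimum at x* = 0 (since φ'(x) = 46x + 100x^3 = 0 only at x = 0 for real x with both coefficients positive, and φ → ∞ as |x| → ∞). At x* = 0, φ(0) = 0 and φ''(0) = 46. Laplace's method then gives
  I(n) ~ sqrt(2π / (n · φ''(0))) · e^(−n φ(0)) = sqrt(2π / (46n)) = sqrt(π/(23n)).
The 25 · x^4 term contributes only at subleading order (an O(1/n) relative correction).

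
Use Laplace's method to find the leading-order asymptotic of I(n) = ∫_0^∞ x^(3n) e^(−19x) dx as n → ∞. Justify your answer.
I(n) ~ (sqrt(2π·3n) / 19) · (3n/(19e))^(3n)

Write the integrand as exp(3n ln x − 19x) and set f(x) = 3n ln x − 19x. Then f'(x) = 3n/x − 19 = 0 at x* = 3n/19, and f''(x*) = −3n/x*^2 = −19^2/(3n). Laplace's method (interior maximum) gives
  I(n) ~ e^(f(x*)) · sqrt(2π / |f''(x*)|)
        = exp(3n ln(3n/19) − 3n) · sqrt(2π · 3n / 19^2)
        = (3n/19)^(3n) e^(−3n) · sqrt(2π·3n) / 19
        = (sqrt(2π·3n) / 19) · (3n/(19e))^(3n).
This matches Γ(3n+1)/19^(3n+1) with Stirling applied to Γ.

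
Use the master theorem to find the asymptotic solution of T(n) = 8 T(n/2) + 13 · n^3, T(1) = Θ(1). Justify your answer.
T(n) = Θ(n^3 log n)

log_2 8 = 3, and f(n) = 13 · n^3 = Θ(n^(log_2 8)). This is Case 2 of the master theorem: T(n) = Θ(f(n) · log n) = Θ(n^3 log n).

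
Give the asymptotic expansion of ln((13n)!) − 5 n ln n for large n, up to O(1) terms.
ln((13n)!) − 5 n ln n = 8 n ln n + 13(ln 13 − 1) n + (1/2) ln(2π·13n) + O(1/n)

Stirling: ln((13n)!) = 13n ln(13n) − 13n + (1/2) ln(2π·13n) + O(1/n).
Expand 13n ln(13n) = 13n (ln n + ln 13) = 13n ln n + 13n ln 13.
Subtract 5n ln n: leading term is (13 − 5) n ln n = 8 n ln n. The next term is 13n ln 13 − 13n = 13(ln 13 − 1) n. Then the (1/2) ln(2π·13n) correction.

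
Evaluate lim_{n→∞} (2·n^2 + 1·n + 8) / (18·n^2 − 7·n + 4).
lim = 2/18 = 1/9

For large n the leading n^2 terms dominate both numerator and denominator. Dividing top and bottom by n^2, every other term tends to 0, leaving 2/18 = 1/9.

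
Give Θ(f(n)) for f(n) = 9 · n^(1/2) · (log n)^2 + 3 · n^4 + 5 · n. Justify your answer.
f(n) ∈ Θ(n^4)

Compare the terms by growth order. For large n, n^a · (log n)^b dominates n^a' · (log n)^b' iff a > a', or (a = a' and b > b'). Ranking the 3 terms shows the dominant one is 3 · n^4. Hence f(n) ∈ Θ(n^4).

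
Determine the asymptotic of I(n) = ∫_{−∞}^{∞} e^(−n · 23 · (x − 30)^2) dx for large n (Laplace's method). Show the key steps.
I(n) = sqrt(π/(23n))

Here φ(x) = 23 · (x − 30)^2 has its unique minimum at x* = 30 with φ(x*) = 0 and φ''(x*) = 46. Laplace's method gives
  I(n) ~ e^(−n φ(x*)) · sqrt(2π / (n · φ''(x*))) = sqrt(2π / (46n)) = sqrt(π/(23n)).
This is exact: substituting u = (x − 30)·sqrt(23n) gives I(n) = (1/sqrt(23n)) ∫_{−∞}^{∞} e^(−u^2) du = sqrt(π/(23n)).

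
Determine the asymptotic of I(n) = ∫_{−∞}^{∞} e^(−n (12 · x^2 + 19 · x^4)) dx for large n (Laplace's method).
I(n) ~ sqrt(π/(12n))

φ(x) = 12 · x^2 + 19 · x^4 has its unique global minimum at x* = 0 (since φ'(x) = 24x + 76x^3 = 0 only at x = 0 for real x with both coefficients positive, and φ → ∞ as |x| → ∞). At x* = 0, φ(0) = 0 and φ''(0) = 24. Laplace's method then gives
  I(n) ~ sqrt(2π / (n · φ''(0))) · e^(−n φ(0)) = sqrt(2π / (24n)) = sqrt(π/(12n)).
The 19 · x^4 term contributes only at subleading order (an O(1/n) relative correction).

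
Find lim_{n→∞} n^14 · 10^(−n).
lim = 0

Exponentials with base > 1 dominate every fixed polynomial: for any fixed c, n^c / 10^n → 0 as n → ∞ (e.g. by the ratio test, or by writing 10^n = e^(n ln 10) and noting e^(n ln 10) / n^c → ∞). Hence n^14 · 10^(−n) = n^14 / 10^n → 0.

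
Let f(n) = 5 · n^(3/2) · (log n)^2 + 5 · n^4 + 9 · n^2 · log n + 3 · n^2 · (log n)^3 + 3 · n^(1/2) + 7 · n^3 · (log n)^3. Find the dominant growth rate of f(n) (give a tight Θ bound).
f(n) ∈ Θ(n^4)

Compare the terms by growth order. For large n, n^a · (log n)^b dominates n^a' · (log n)^b' iff a > a', or (a = a' and b > b'). Ranking the 6 terms shows the dominant one is 5 · n^4. Hence f(n) ∈ Θ(n^4).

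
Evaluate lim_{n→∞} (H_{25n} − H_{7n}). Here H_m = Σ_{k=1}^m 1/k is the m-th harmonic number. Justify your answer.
lim = ln(25/7)

Euler-Maclaurin gives H_m = ln m + γ + 1/(2m) + O(1/m^2). The γ and O(1/m) terms cancel in the difference:
  H_{25n} − H_{7n} = ln(25n) − ln(7n) + O(1/n) = ln(25/7) + O(1/n).
Hence the limit is ln(25/7).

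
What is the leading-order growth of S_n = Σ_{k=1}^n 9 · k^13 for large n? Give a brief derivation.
S_n ~ 9 · n^14 / 14

By integral comparison (Euler-Maclaurin), Σ_{k=1}^n 9 · k^13 = 9 · ∫_0^n x^13 dx + O(n^13) = 9 · n^14/14 + O(n^13). (Equivalently, Faulhaber's formula gives the same leading term.)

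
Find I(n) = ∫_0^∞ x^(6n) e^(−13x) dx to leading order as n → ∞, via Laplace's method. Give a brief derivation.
I(n) ~ (sqrt(2π·6n) / 13) · (6n/(13e))^(6n)

Write the integrand as exp(6n ln x − 13x) and set f(x) = 6n ln x − 13x. Then f'(x) = 6n/x − 13 = 0 at x* = 6n/13, and f''(x*) = −6n/x*^2 = −13^2/(6n). Laplace's method (interior maximum) gives
  I(n) ~ e^(f(x*)) · sqrt(2π / |f''(x*)|)
        = exp(6n ln(6n/13) − 6n) · sqrt(2π · 6n / 13^2)
        = (6n/13)^(6n) e^(−6n) · sqrt(2π·6n) / 13
        = (sqrt(2π·6n) / 13) · (6n/(13e))^(6n).
This matches Γ(6n+1)/13^(6n+1) with Stirling applied to Γ.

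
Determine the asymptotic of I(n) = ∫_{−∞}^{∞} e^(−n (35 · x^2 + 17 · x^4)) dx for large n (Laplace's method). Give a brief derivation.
I(n) ~ sqrt(π/(35n))

φ(x) = 35 · x^2 + 17 · x^4 has its unique global minimum at x* = 0 (since φ'(x) = 70x + 68x^3 = 0 only at x = 0 for real x with both coefficients positive, and φ → ∞ as |x| → ∞). At x* = 0, φ(0) = 0 and φ''(0) = 70. Laplace's method then gives
  I(n) ~ sqrt(2π / (n · φ''(0))) · e^(−n φ(0)) = sqrt(2π / (70n)) = sqrt(π/(35n)).
The 17 · x^4 term contributes only at subleading order (an O(1/n) relative correction).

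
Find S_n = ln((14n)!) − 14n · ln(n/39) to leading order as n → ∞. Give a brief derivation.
S_n ~ 14n · (ln 546 − 1) + O(ln n)

Stirling: ln((14n)!) = 14n ln(14n) − 14n + O(ln n).
  S_n = 14n ln(14n) − 14n − 14n ln(n/39) + O(ln n)
      = 14n ln(14n) − 14n ln n + 14n ln 39 − 14n + O(ln n)
      = 14n ln 14 + 14n ln 39 − 14n + O(ln n)
      = 14n (ln 546 − 1) + O(ln n).
Numerically ln(546) − 1 ≈ 5.3026.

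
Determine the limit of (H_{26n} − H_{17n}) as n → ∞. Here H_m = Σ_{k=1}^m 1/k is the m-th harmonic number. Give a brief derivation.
lim = ln(26/17)

Euler-Maclaurin gives H_m = ln m + γ + 1/(2m) + O(1/m^2). The γ and O(1/m) terms cancel in the difference:
  H_{26n} − H_{17n} = ln(26n) − ln(17n) + O(1/n) = ln(26/17) + O(1/n).
Hence the limit is ln(26/17).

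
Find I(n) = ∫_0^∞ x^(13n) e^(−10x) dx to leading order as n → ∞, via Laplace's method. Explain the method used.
I(n) ~ (sqrt(2π·13n) / 10) · (13n/(10e))^(13n)

Write the integrand as exp(13n ln x − 10x) and set f(x) = 13n ln x − 10x. Then f'(x) = 13n/x − 10 = 0 at x* = 13n/10, and f''(x*) = −13n/x*^2 = −10^2/(13n). Laplace's method (interior maximum) gives
  I(n) ~ e^(f(x*)) · sqrt(2π / |f''(x*)|)
        = exp(13n ln(13n/10) − 13n) · sqrt(2π · 13n / 10^2)
        = (13n/10)^(13n) e^(−13n) · sqrt(2π·13n) / 10
        = (sqrt(2π·13n) / 10) · (13n/(10e))^(13n).
This matches Γ(13n+1)/10^(13n+1) with Stirling applied to Γ.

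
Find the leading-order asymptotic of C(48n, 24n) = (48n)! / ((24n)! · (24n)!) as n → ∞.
C(48n, 24n) ~ (4)^(24n) · sqrt(1/(π·24n))

Write N = 24n. Apply Stirling to each factorial:
  (2N)! ~ sqrt(2π·2N) · (2N/e)^(2N),
  N! ~ sqrt(2π N) · (N/e)^N,
  (1N)! ~ sqrt(2π·1N) · (1N/e)^(1N).
The exponential factors combine to (2N)^(2N) / (N^N · (1N)^(1N)) = 2^(2N)/1^(1N) = (2^2/1^1)^N = (4)^N.
The square-root prefactors combine to sqrt(2π·2N) / (sqrt(2π N)·sqrt(2π·1N)) = sqrt(2 / (2π·1·N)) = sqrt(1/(π·24n)).
Substituting N = 24n: C(48n, 24n) ~ (4)^(24n) · sqrt(1/(π·24n)).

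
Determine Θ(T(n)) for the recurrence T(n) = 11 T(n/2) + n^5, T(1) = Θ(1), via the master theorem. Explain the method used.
T(n) = Θ(n^5)

log_2 11 ≈ 3.459. f(n) = n^5 dominates n^(log_2 11) since 5 > 3.459, and the regularity condition a·f(n/b) = 11·(n/2)^5 = (11/32)·n^5 ≤ c·f(n) holds with c = 11/32 ≈ 0.344 < 1. So this is Case 3: T(n) = Θ(f(n)) = Θ(n^5).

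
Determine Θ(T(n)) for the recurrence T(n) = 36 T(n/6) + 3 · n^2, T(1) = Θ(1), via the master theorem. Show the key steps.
T(n) = Θ(n^2 log n)

log_6 36 = 2, and f(n) = 3 · n^2 = Θ(n^(log_6 36)). This is Case 2 of the master theorem: T(n) = Θ(f(n) · log n) = Θ(n^2 log n).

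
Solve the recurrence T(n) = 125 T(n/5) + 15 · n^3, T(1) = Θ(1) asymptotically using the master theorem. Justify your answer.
T(n) = Θ(n^3 log n)

log_5 125 = 3, and f(n) = 15 · n^3 = Θ(n^(log_5 125)). This is Case 2 of the master theorem: T(n) = Θ(f(n) · log n) = Θ(n^3 log n).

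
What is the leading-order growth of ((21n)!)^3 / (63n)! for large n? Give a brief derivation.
((21n)!)^3/(63n)! ~ ((2π·21n)^(2/2) / sqrt(3)) · 3^(−3·21n)  →  0

Write N = 21n. Stirling: N! ~ sqrt(2π N)(N/e)^N and (3N)! ~ sqrt(2π·3N)·(3N/e)^(3N).
  (N!)^3/(3N)! ~ (2π N)^(3/2) (N/e)^(3N) / [sqrt(2π·3N) (3N/e)^(3N)]
     = (2π N)^(3/2) / sqrt(2π·3N) · (N/(3N))^(3N)
     = (2π N)^((3−1)/2) / sqrt(3) · 3^(−3N).
Since 3^3 > 1, the factor 3^(−3N) decays exponentially, so the ratio → 0. Substituting N = 21n gives the stated form.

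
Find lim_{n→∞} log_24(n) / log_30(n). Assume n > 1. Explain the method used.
lim = ln(30) / ln(24) = log_24(30)

Change of base: log_24(n) = ln n / ln 24 and log_30(n) = ln n / ln 30. The ratio is (ln n / ln 24) · (ln 30 / ln n) = ln 30 / ln 24, a constant independent of n. So the limit is ln 30 / ln 24 = log_24(30).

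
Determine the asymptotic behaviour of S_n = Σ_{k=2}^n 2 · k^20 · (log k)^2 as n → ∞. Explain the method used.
S_n ~ 2 · n^21 · (log n)^2 / 21

By integral comparison, S_n = ∫_1^n 2 · x^20 · (log x)^2 dx + O(n^20 · (log n)^2). For the integral, the leading term of ∫_1^n x^20 (log x)^2 dx is n^21/21 · (log n)^2 (by repeated integration by parts; each step lowers the log-exponent and produces a relatively O(1/log n) correction). Hence S_n ~ 2 · n^21 · (log n)^2 / 21.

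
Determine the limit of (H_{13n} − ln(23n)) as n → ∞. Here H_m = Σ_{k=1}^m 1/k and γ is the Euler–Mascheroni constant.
lim = ln(13/23) + γ

By Euler-Maclaurin, H_m = ln m + γ + O(1/m). So
  H_{13n} − ln(23n) = ln(13n) + γ − ln(23n) + O(1/n)
                       = ln(13/23) + γ + O(1/n).
Hence the limit is ln(13/23) + γ.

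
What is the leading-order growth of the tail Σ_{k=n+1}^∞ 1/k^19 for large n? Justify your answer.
Σ_{k>n} 1/k^19 ~ 1/(18 · n^18)

Compare to the integral: ∫_{n}^∞ x^(−19) dx = [−x^(−18)/18]_{n}^∞ = 1/((19−1)·n^18). Euler-Maclaurin then gives
  Σ_{k>n} 1/k^19 = ∫_{n}^∞ dx/x^19 − 1/(2·n^19) + O(1/n^20).
(Equivalently this is ζ(19) − Σ_{k≤n} 1/k^19.)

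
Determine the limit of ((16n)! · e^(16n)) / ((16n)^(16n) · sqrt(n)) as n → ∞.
lim = sqrt(2π·16)

Stirling: (16n)! ~ sqrt(2π·16n) · (16n/e)^(16n). Hence
  (16n)! · e^(16n) / (16n)^(16n) ~ sqrt(2π·16n).
Dividing by sqrt(n): sqrt(2π·16n) / sqrt(n) = sqrt(2π·16) · n^((1−1)/2), so the limit is sqrt(2π·16).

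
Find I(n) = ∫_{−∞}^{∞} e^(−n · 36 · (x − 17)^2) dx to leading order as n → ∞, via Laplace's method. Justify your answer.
I(n) = sqrt(π/(36n))

Here φ(x) = 36 · (x − 17)^2 has its unique minimum at x* = 17 with φ(x*) = 0 and φ''(x*) = 72. Laplace's method gives
  I(n) ~ e^(−n φ(x*)) · sqrt(2π / (n · φ''(x*))) = sqrt(2π / (72n)) = sqrt(π/(36n)).
This is exact: substituting u = (x − 17)·sqrt(36n) gives I(n) = (1/sqrt(36n)) ∫_{−∞}^{∞} e^(−u^2) du = sqrt(π/(36n)).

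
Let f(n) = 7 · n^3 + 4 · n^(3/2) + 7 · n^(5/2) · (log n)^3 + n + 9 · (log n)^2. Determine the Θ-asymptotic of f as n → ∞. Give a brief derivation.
f(n) ∈ Θ(n^3)

Compare the terms by growth order. For large n, n^a · (log n)^b dominates n^a' · (log n)^b' iff a > a', or (a = a' and b > b'). Ranking the 5 terms shows the dominant one is 7 · n^3. Hence f(n) ∈ Θ(n^3).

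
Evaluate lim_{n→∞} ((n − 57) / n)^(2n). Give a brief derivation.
lim = e^(−114)

Rewrite as (1 − 57/n)^(2n). By the standard limit (1 + x/n)^n → e^x, we have (1 − 57/n)^n → e^(−57), and raising to the 2nd power gives e^(−114).
More precisely, ln[(1 − 57/n)^(2n)] = 2n · ln(1 − 57/n) = 2n · (-57/n + O(1/n^2)) = -114 + O(1/n) → -114.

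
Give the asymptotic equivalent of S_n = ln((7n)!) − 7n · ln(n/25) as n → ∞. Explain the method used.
S_n ~ 7n · (ln 175 − 1) + O(ln n)

Stirling: ln((7n)!) = 7n ln(7n) − 7n + O(ln n).
  S_n = 7n ln(7n) − 7n − 7n ln(n/25) + O(ln n)
      = 7n ln(7n) − 7n ln n + 7n ln 25 − 7n + O(ln n)
      = 7n ln 7 + 7n ln 25 − 7n + O(ln n)
      = 7n (ln 175 − 1) + O(ln n).
Numerically ln(175) − 1 ≈ 4.1648.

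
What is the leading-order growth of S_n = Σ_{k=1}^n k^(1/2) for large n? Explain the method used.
S_n ~ (2/3) · n^(3/2)

Integral comparison: Σ_{k=1}^n k^(1/2) = ∫_0^n x^(1/2) dx + O(n^(1/2)). The integral is n^(1 + 1/2) / (1 + 1/2) = n^((1+2)/2) / ((1+2)/2) = (2/3) · n^(3/2).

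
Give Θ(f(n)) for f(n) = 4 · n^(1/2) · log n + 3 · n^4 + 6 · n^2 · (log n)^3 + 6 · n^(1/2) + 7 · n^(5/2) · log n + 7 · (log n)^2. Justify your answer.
f(n) ∈ Θ(n^4)

Compare the terms by growth order. For large n, n^a · (log n)^b dominates n^a' · (log n)^b' iff a > a', or (a = a' and b > b'). Ranking the 6 terms shows the dominant one is 3 · n^4. Hence f(n) ∈ Θ(n^4).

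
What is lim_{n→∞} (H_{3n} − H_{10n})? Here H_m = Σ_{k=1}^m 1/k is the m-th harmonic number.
lim = ln(3/10)

Euler-Maclaurin gives H_m = ln m + γ + 1/(2m) + O(1/m^2). The γ and O(1/m) terms cancel in the difference:
  H_{3n} − H_{10n} = ln(3n) − ln(10n) + O(1/n) = ln(3/10) + O(1/n).
Hence the limit is ln(3/10).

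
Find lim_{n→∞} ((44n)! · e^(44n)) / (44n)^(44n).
lim = ∞

Stirling: (44n)! ~ sqrt(2π·44n) · (44n/e)^(44n). Hence
  (44n)! · e^(44n) / (44n)^(44n) ~ sqrt(2π·44n) = sqrt(2π·44) · sqrt(n) → ∞.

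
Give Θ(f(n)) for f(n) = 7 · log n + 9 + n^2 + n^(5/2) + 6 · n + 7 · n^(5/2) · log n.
f(n) ∈ Θ(n^(5/2) · log n)

Compare the terms by growth order. For large n, n^a · (log n)^b dominates n^a' · (log n)^b' iff a > a', or (a = a' and b > b'). Ranking the 6 terms shows the dominant one is 7 · n^(5/2) · log n. Hence f(n) ∈ Θ(n^(5/2) · log n).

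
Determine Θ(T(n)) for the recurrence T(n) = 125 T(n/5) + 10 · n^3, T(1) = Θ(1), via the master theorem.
T(n) = Θ(n^3 log n)

log_5 125 = 3, and f(n) = 10 · n^3 = Θ(n^(log_5 125)). This is Case 2 of the master theorem: T(n) = Θ(f(n) · log n) = Θ(n^3 log n).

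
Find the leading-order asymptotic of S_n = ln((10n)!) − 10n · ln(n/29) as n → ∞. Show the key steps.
S_n ~ 10n · (ln 290 − 1) + O(ln n)

Stirling: ln((10n)!) = 10n ln(10n) − 10n + O(ln n).
  S_n = 10n ln(10n) − 10n − 10n ln(n/29) + O(ln n)
      = 10n ln(10n) − 10n ln n + 10n ln 29 − 10n + O(ln n)
      = 10n ln 10 + 10n ln 29 − 10n + O(ln n)
      = 10n (ln 290 − 1) + O(ln n).
Numerically ln(290) − 1 ≈ 4.6699.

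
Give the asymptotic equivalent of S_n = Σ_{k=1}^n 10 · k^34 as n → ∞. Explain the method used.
S_n ~ 2 · n^35 / 7

By integral comparison (Euler-Maclaurin), Σ_{k=1}^n 10 · k^34 = 10 · ∫_0^n x^34 dx + O(n^34) = 10 · n^35/35 = 2 · n^35 / 7 + O(n^34). (Equivalently, Faulhaber's formula gives the same leading term.)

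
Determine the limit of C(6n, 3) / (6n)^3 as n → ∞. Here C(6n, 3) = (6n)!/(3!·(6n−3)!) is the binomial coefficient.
lim = 1/3! = 1/6

With N = 6n → ∞: C(N, 3) / N^3 = [N(N−1)…(N−2)] / (3! · N^3) = (1/3!) · 1 · (1 − 1/(6n)) · (1 − 2/(6n)). Each factor → 1 as N → ∞, so the limit is 1/3! = 1/6.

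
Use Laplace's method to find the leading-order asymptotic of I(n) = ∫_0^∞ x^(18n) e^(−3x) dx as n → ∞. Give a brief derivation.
I(n) ~ (sqrt(2π·18n) / 3) · (18n/(3e))^(18n)

Write the integrand as exp(18n ln x − 3x) and set f(x) = 18n ln x − 3x. Then f'(x) = 18n/x − 3 = 0 at x* = 18n/3, and f''(x*) = −18n/x*^2 = −3^2/(18n). Laplace's method (interior maximum) gives
  I(n) ~ e^(f(x*)) · sqrt(2π / |f''(x*)|)
        = exp(18n ln(18n/3) − 18n) · sqrt(2π · 18n / 3^2)
        = (18n/3)^(18n) e^(−18n) · sqrt(2π·18n) / 3
        = (sqrt(2π·18n) / 3) · (18n/(3e))^(18n).
This matches Γ(18n+1)/3^(18n+1) with Stirling applied to Γ.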